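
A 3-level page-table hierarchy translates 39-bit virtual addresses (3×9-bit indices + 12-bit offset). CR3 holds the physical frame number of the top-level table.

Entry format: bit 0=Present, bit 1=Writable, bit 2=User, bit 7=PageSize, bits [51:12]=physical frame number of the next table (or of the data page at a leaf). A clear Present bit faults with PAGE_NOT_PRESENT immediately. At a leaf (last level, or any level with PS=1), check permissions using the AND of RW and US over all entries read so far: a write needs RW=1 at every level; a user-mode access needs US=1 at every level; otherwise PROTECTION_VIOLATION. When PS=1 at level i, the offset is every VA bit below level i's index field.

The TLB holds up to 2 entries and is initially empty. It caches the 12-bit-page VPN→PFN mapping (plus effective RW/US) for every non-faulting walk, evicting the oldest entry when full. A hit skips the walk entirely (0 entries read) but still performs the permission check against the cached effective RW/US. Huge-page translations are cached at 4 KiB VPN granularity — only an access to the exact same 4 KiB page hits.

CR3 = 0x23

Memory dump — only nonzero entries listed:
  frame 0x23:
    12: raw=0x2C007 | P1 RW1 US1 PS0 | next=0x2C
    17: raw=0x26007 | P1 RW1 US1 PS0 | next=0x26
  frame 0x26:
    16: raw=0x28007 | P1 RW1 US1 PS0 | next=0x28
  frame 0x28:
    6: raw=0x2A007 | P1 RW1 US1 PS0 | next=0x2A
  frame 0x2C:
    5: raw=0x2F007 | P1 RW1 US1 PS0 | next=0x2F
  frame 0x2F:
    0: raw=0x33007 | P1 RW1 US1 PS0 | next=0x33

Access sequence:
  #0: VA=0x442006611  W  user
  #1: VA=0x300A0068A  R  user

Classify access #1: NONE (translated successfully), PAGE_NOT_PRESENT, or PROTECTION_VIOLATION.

Walk each access:
#0 VA=0x442006611 (w,user):
  L0: frame=0x23 idx=17 entry=0x26007 [P=1 RW=1 US=1 PS=0]
  L1: frame=0x26 idx=16 entry=0x28007 [P=1 RW=1 US=1 PS=0]
  L2: frame=0x28 idx=6 entry=0x2A007 [P=1 RW=1 US=1 PS=0]
  → PA=0x2A611  (3 entries read)
#1 VA=0x300A0068A (r,user):
  L0: frame=0x23 idx=12 entry=0x2C007 [P=1 RW=1 US=1 PS=0]
  L1: frame=0x2C idx=5 entry=0x2F007 [P=1 RW=1 US=1 PS=0]
  L2: frame=0x2F idx=0 entry=0x33007 [P=1 RW=1 US=1 PS=0]
  → PA=0x3368A  (3 entries read)

Access #1 fault: NONE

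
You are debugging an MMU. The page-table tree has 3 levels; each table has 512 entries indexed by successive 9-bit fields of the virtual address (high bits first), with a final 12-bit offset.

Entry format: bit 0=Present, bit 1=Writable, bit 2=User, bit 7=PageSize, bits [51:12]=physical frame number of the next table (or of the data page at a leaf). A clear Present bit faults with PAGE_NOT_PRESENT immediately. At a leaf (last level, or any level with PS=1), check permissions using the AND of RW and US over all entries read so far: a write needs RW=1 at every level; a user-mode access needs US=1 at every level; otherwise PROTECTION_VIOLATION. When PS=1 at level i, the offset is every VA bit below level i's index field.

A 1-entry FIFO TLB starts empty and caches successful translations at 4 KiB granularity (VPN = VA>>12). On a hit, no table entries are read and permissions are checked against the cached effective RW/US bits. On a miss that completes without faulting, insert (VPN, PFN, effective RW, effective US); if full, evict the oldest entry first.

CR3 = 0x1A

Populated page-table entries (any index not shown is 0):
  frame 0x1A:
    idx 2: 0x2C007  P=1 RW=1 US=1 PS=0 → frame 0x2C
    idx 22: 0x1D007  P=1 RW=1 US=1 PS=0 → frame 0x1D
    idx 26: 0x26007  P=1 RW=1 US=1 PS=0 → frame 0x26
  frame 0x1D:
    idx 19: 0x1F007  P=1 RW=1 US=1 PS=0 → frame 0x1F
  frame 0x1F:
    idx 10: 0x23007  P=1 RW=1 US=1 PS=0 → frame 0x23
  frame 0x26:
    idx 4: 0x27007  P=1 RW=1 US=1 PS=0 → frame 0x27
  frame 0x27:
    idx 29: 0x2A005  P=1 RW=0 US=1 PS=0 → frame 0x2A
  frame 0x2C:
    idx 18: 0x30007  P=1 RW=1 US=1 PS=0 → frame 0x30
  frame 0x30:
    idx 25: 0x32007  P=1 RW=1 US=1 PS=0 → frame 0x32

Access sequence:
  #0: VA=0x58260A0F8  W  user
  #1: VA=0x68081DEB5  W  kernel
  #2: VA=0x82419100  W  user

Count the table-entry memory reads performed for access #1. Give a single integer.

Walk each access:
#0 VA=0x58260A0F8 (w,user):
  L0: frame=0x1A idx=22 entry=0x1D007 [P=1 RW=1 US=1 PS=0]
  L1: frame=0x1D idx=19 entry=0x1F007 [P=1 RW=1 US=1 PS=0]
  L2: frame=0x1F idx=10 entry=0x23007 [P=1 RW=1 US=1 PS=0]
  ⇒ phys 0x230F8  [3 reads]
#1 VA=0x68081DEB5 (w,kernel):
  L0: frame=0x1A idx=26 entry=0x26007 [P=1 RW=1 US=1 PS=0]
  L1: frame=0x26 idx=4 entry=0x27007 [P=1 RW=1 US=1 PS=0]
  L2: frame=0x27 idx=29 entry=0x2A005 [P=1 RW=0 US=1 PS=0]
  → PROTECTION_VIOLATION  (3 entries read)
#2 VA=0x82419100 (w,user):
  L0: frame=0x1A idx=2 entry=0x2C007 [P=1 RW=1 US=1 PS=0]
  L1: frame=0x2C idx=18 entry=0x30007 [P=1 RW=1 US=1 PS=0]
  L2: frame=0x30 idx=25 entry=0x32007 [P=1 RW=1 US=1 PS=0]
  ⇒ phys 0x32100  [3 reads]

Entries read for #1: 3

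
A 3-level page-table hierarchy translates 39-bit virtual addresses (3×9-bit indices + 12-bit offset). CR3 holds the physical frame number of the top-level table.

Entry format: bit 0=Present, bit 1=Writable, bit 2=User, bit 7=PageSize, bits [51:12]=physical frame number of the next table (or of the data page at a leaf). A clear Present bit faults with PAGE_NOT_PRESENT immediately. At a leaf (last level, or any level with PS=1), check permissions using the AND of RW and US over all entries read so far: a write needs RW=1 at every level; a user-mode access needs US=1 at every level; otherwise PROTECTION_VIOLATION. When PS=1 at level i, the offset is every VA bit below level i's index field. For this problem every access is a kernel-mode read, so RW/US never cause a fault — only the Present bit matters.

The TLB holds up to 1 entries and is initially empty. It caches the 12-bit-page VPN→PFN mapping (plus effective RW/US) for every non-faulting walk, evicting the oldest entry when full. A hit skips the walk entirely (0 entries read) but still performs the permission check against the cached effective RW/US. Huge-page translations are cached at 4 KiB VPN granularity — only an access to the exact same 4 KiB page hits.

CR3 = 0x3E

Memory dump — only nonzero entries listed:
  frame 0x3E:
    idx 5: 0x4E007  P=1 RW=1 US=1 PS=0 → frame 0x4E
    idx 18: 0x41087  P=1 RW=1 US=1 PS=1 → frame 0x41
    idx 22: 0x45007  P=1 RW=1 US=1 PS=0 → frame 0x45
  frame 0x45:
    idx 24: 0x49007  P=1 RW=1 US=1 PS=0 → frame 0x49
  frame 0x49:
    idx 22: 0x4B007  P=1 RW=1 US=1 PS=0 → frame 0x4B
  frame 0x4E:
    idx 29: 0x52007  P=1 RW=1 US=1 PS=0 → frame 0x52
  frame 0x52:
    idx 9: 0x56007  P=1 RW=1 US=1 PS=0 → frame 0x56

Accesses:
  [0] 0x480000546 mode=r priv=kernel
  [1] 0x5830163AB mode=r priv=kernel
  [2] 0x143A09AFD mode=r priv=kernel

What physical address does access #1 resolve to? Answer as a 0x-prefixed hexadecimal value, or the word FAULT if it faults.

Walk each access:
#0 VA=0x480000546 (r,kernel):
  lvl0: tbl 0x3E, slot 18 ⇒ 0x41087 (P1/RW1/US1/PS1)
  ⇒ phys 0x41546 (huge @L0)  [1 reads]
#1 VA=0x5830163AB (r,kernel):
  lvl0: tbl 0x3E, slot 22 ⇒ 0x45007 (P1/RW1/US1/PS0)
  lvl1: tbl 0x45, slot 24 ⇒ 0x49007 (P1/RW1/US1/PS0)
  lvl2: tbl 0x49, slot 22 ⇒ 0x4B007 (P1/RW1/US1/PS0)
  ⇒ phys 0x4B3AB  [3 reads]
#2 VA=0x143A09AFD (r,kernel):
  lvl0: tbl 0x3E, slot 5 ⇒ 0x4E007 (P1/RW1/US1/PS0)
  lvl1: tbl 0x4E, slot 29 ⇒ 0x52007 (P1/RW1/US1/PS0)
  lvl2: tbl 0x52, slot 9 ⇒ 0x56007 (P1/RW1/US1/PS0)
  ⇒ phys 0x56AFD  [3 reads]

Access #1 PA: 0x4B3AB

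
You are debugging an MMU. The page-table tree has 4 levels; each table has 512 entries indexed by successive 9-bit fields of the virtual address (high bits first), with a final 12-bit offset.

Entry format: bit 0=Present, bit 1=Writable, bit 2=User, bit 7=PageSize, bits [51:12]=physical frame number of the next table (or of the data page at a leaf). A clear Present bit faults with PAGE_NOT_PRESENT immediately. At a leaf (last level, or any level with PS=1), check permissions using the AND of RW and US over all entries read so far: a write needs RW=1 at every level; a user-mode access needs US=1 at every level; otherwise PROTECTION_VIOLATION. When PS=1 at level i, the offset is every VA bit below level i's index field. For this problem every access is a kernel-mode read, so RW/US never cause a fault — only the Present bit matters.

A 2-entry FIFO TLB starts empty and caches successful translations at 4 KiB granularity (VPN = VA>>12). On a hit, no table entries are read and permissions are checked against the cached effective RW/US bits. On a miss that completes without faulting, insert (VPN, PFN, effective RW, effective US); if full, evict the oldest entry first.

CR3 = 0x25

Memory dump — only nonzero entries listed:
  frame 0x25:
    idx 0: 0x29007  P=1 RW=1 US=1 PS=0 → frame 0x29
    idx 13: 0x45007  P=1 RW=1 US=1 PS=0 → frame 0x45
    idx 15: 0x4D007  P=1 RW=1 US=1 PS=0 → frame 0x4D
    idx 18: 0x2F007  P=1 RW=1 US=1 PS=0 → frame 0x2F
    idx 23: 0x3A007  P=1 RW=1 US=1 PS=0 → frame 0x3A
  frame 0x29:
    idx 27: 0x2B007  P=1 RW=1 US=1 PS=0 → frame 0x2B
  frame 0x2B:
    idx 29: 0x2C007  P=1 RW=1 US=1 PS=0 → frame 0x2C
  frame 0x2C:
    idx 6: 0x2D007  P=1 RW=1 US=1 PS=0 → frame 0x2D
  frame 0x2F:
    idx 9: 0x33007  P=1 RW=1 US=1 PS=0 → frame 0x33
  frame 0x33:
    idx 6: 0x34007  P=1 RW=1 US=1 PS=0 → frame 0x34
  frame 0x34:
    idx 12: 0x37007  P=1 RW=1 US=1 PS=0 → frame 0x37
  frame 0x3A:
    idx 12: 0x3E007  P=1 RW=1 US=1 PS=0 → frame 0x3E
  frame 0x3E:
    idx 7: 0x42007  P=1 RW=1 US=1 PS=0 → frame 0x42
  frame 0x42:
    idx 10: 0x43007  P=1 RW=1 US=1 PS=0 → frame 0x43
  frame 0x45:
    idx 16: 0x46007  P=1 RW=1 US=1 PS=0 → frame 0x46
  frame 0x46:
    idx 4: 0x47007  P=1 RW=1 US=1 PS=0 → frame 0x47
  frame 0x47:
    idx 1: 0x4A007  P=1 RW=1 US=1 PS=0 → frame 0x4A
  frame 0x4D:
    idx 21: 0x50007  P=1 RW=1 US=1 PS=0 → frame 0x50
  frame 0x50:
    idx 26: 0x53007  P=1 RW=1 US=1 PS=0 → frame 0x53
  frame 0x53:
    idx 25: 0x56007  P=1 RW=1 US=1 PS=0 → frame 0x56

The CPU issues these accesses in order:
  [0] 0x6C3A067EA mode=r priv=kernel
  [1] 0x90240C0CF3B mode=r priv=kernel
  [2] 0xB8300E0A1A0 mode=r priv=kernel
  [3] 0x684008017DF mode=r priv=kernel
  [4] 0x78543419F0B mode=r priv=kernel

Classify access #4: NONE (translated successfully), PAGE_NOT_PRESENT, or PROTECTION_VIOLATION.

Trace:
#0 VA=0x6C3A067EA (r,kernel):
  L0 @0x25[0] → 0x29007  P=1,RW=1,US=1,PS=0
  L1 @0x29[27] → 0x2B007  P=1,RW=1,US=1,PS=0
  L2 @0x2B[29] → 0x2C007  P=1,RW=1,US=1,PS=0
  L3 @0x2C[6] → 0x2D007  P=1,RW=1,US=1,PS=0
  ⇒ phys 0x2D7EA  [4 reads]
#1 VA=0x90240C0CF3B (r,kernel):
  L0 @0x25[18] → 0x2F007  P=1,RW=1,US=1,PS=0
  L1 @0x2F[9] → 0x33007  P=1,RW=1,US=1,PS=0
  L2 @0x33[6] → 0x34007  P=1,RW=1,US=1,PS=0
  L3 @0x34[12] → 0x37007  P=1,RW=1,US=1,PS=0
  ⇒ phys 0x37F3B  [4 reads]
#2 VA=0xB8300E0A1A0 (r,kernel):
  L0 @0x25[23] → 0x3A007  P=1,RW=1,US=1,PS=0
  L1 @0x3A[12] → 0x3E007  P=1,RW=1,US=1,PS=0
  L2 @0x3E[7] → 0x42007  P=1,RW=1,US=1,PS=0
  L3 @0x42[10] → 0x43007  P=1,RW=1,US=1,PS=0
  ⇒ phys 0x431A0  [4 reads]
#3 VA=0x684008017DF (r,kernel):
  L0 @0x25[13] → 0x45007  P=1,RW=1,US=1,PS=0
  L1 @0x45[16] → 0x46007  P=1,RW=1,US=1,PS=0
  L2 @0x46[4] → 0x47007  P=1,RW=1,US=1,PS=0
  L3 @0x47[1] → 0x4A007  P=1,RW=1,US=1,PS=0
  ⇒ phys 0x4A7DF  [4 reads]
#4 VA=0x78543419F0B (r,kernel):
  L0 @0x25[15] → 0x4D007  P=1,RW=1,US=1,PS=0
  L1 @0x4D[21] → 0x50007  P=1,RW=1,US=1,PS=0
  L2 @0x50[26] → 0x53007  P=1,RW=1,US=1,PS=0
  L3 @0x53[25] → 0x56007  P=1,RW=1,US=1,PS=0
  ⇒ phys 0x56F0B  [4 reads]

Access #4 fault: NONE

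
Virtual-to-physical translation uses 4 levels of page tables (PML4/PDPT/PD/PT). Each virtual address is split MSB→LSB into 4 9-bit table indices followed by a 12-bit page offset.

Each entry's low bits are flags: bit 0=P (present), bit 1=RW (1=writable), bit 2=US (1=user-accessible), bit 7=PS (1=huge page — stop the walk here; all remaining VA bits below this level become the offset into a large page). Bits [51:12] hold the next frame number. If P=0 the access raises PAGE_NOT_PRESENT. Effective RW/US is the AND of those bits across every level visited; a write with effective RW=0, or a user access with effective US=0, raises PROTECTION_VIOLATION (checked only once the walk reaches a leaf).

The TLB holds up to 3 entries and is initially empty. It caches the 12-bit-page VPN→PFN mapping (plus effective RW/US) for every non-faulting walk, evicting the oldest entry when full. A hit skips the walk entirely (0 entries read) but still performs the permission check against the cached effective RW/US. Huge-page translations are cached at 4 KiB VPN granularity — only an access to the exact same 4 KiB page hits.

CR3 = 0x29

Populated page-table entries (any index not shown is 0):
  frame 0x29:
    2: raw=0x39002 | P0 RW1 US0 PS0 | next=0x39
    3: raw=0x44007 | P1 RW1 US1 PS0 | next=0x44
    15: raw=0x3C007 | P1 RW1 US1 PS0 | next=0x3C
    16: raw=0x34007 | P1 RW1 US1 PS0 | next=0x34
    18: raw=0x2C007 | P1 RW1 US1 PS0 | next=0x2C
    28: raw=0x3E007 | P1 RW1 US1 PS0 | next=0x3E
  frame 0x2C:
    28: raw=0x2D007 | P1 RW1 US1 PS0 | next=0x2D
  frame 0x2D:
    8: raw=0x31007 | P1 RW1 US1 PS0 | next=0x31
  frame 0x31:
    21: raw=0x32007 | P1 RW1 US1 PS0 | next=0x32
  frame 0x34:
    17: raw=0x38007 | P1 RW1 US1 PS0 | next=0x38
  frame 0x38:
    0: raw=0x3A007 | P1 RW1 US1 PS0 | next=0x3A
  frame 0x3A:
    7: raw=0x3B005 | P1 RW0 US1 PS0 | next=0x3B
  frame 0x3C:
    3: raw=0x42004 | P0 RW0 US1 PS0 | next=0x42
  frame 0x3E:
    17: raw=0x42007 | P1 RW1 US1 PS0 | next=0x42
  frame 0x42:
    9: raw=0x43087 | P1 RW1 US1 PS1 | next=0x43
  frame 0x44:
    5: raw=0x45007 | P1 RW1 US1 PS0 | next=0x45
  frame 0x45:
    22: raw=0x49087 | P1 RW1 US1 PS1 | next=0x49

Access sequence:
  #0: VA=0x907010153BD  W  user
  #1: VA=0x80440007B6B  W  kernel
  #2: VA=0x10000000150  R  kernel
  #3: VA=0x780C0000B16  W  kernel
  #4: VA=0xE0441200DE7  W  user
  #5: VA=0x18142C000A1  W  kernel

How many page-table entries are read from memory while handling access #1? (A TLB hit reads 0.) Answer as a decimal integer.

Trace:
#0 VA=0x907010153BD (w,user):
  [0] read 0x29 idx=18: raw=0x2C007 flags P=1 W=1 U=1 S=0
  [1] read 0x2C idx=28: raw=0x2D007 flags P=1 W=1 U=1 S=0
  [2] read 0x2D idx=8: raw=0x31007 flags P=1 W=1 U=1 S=0
  [3] read 0x31 idx=21: raw=0x32007 flags P=1 W=1 U=1 S=0
  → PA=0x323BD  (4 entries read)
#1 VA=0x80440007B6B (w,kernel):
  [0] read 0x29 idx=16: raw=0x34007 flags P=1 W=1 U=1 S=0
  [1] read 0x34 idx=17: raw=0x38007 flags P=1 W=1 U=1 S=0
  [2] read 0x38 idx=0: raw=0x3A007 flags P=1 W=1 U=1 S=0
  [3] read 0x3A idx=7: raw=0x3B005 flags P=1 W=0 U=1 S=0
  → PROTECTION_VIOLATION  (4 entries read)
#2 VA=0x10000000150 (r,kernel):
  [0] read 0x29 idx=2: raw=0x39002 flags P=0 W=1 U=0 S=0
  → PAGE_NOT_PRESENT  (1 entries read)
#3 VA=0x780C0000B16 (w,kernel):
  [0] read 0x29 idx=15: raw=0x3C007 flags P=1 W=1 U=1 S=0
  [1] read 0x3C idx=3: raw=0x42004 flags P=0 W=0 U=1 S=0
  → PAGE_NOT_PRESENT  (2 entries read)
#4 VA=0xE0441200DE7 (w,user):
  [0] read 0x29 idx=28: raw=0x3E007 flags P=1 W=1 U=1 S=0
  [1] read 0x3E idx=17: raw=0x42007 flags P=1 W=1 U=1 S=0
  [2] read 0x42 idx=9: raw=0x43087 flags P=1 W=1 U=1 S=1
  → PA=0x43DE7 (huge @L2)  (3 entries read)
#5 VA=0x18142C000A1 (w,kernel):
  [0] read 0x29 idx=3: raw=0x44007 flags P=1 W=1 U=1 S=0
  [1] read 0x44 idx=5: raw=0x45007 flags P=1 W=1 U=1 S=0
  [2] read 0x45 idx=22: raw=0x49087 flags P=1 W=1 U=1 S=1
  → PA=0x490A1 (huge @L2)  (3 entries read)

Entries read for #1: 4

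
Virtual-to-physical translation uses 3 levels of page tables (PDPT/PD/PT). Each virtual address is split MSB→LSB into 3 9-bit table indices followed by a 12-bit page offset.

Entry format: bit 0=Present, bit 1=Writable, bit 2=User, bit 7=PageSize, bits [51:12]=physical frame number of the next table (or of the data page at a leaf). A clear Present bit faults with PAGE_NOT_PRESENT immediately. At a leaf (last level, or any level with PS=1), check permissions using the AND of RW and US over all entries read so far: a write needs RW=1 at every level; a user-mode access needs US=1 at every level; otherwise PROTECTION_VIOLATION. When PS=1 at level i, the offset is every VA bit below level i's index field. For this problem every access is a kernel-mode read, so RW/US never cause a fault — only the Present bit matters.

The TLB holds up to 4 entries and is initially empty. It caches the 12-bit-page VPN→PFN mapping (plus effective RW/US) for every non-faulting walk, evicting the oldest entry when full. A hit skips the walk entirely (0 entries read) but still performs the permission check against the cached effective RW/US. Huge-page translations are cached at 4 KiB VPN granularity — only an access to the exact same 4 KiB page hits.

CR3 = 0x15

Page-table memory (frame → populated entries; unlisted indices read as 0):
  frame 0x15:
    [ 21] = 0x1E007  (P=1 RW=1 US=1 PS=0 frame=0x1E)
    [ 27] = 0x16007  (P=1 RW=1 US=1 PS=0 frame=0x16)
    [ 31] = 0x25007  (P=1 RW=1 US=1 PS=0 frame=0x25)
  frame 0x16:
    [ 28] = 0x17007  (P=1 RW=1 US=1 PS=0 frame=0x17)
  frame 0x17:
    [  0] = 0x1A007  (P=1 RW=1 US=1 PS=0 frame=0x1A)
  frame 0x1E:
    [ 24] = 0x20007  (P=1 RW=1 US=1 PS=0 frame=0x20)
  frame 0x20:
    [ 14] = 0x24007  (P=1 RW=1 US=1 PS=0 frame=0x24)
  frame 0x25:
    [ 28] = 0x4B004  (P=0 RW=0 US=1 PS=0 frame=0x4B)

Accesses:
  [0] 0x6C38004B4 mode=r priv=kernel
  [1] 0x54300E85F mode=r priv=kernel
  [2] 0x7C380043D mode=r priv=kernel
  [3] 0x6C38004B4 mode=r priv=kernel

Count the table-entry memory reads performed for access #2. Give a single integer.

Per-access translation:
#0 VA=0x6C38004B4 (r,kernel):
  L0: frame=0x15 idx=27 entry=0x16007 [P=1 RW=1 US=1 PS=0]
  L1: frame=0x16 idx=28 entry=0x17007 [P=1 RW=1 US=1 PS=0]
  L2: frame=0x17 idx=0 entry=0x1A007 [P=1 RW=1 US=1 PS=0]
  ✓ 0x1A4B4  — 3 lookups
#1 VA=0x54300E85F (r,kernel):
  L0: frame=0x15 idx=21 entry=0x1E007 [P=1 RW=1 US=1 PS=0]
  L1: frame=0x1E idx=24 entry=0x20007 [P=1 RW=1 US=1 PS=0]
  L2: frame=0x20 idx=14 entry=0x24007 [P=1 RW=1 US=1 PS=0]
  ✓ 0x2485F  — 3 lookups
#2 VA=0x7C380043D (r,kernel):
  L0: frame=0x15 idx=31 entry=0x25007 [P=1 RW=1 US=1 PS=0]
  L1: frame=0x25 idx=28 entry=0x4B004 [P=0 RW=0 US=1 PS=0]
  ⇒ fault: PAGE_NOT_PRESENT  — 2 lookups
#3 VA=0x6C38004B4 (r,kernel):
  TLB hit vpn=0x6C3800 → PA=0x1A4B4

Entries read for #2: 2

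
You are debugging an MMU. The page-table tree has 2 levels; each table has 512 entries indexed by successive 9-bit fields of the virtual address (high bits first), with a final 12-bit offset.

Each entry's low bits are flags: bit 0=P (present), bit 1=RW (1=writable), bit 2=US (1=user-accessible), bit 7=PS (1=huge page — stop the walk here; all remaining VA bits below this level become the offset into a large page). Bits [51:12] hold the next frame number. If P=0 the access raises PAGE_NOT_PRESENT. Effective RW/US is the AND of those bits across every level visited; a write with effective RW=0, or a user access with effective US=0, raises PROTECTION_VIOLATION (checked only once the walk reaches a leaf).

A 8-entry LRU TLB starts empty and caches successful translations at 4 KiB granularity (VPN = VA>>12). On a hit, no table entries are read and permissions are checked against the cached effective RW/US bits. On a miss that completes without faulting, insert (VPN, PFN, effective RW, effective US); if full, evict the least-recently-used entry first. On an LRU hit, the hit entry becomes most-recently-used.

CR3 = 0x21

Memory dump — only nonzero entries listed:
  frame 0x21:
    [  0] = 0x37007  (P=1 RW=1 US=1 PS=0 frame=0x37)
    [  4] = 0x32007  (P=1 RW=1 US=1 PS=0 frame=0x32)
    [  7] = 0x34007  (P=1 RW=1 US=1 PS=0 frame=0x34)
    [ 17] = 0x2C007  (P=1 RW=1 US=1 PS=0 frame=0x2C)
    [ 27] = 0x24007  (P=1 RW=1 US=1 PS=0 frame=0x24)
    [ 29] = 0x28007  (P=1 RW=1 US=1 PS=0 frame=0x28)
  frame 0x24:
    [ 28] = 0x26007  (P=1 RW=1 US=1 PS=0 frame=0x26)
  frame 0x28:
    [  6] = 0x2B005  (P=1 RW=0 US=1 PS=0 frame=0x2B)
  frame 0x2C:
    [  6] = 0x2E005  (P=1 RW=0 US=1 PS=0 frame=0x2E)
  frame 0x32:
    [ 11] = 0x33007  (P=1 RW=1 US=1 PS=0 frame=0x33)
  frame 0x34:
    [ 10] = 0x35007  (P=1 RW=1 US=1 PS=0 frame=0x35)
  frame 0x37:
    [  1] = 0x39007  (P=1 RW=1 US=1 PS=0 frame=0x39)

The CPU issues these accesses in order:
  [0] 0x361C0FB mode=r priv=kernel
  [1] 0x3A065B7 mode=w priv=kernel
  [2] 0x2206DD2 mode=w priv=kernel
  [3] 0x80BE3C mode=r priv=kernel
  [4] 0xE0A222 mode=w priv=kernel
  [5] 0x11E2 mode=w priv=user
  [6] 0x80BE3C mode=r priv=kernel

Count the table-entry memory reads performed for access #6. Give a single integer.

Trace:
#0 VA=0x361C0FB (r,kernel):
  L0 @0x21[27] → 0x24007  P=1,RW=1,US=1,PS=0
  L1 @0x24[28] → 0x26007  P=1,RW=1,US=1,PS=0
  → PA=0x260FB  (2 entries read)
#1 VA=0x3A065B7 (w,kernel):
  L0 @0x21[29] → 0x28007  P=1,RW=1,US=1,PS=0
  L1 @0x28[6] → 0x2B005  P=1,RW=0,US=1,PS=0
  ⇒ fault: PROTECTION_VIOLATION  — 2 lookups
#2 VA=0x2206DD2 (w,kernel):
  L0 @0x21[17] → 0x2C007  P=1,RW=1,US=1,PS=0
  L1 @0x2C[6] → 0x2E005  P=1,RW=0,US=1,PS=0
  ⇒ fault: PROTECTION_VIOLATION  — 2 lookups
#3 VA=0x80BE3C (r,kernel):
  L0 @0x21[4] → 0x32007  P=1,RW=1,US=1,PS=0
  L1 @0x32[11] → 0x33007  P=1,RW=1,US=1,PS=0
  → PA=0x33E3C  (2 entries read)
#4 VA=0xE0A222 (w,kernel):
  L0 @0x21[7] → 0x34007  P=1,RW=1,US=1,PS=0
  L1 @0x34[10] → 0x35007  P=1,RW=1,US=1,PS=0
  → PA=0x35222  (2 entries read)
#5 VA=0x11E2 (w,user):
  L0 @0x21[0] → 0x37007  P=1,RW=1,US=1,PS=0
  L1 @0x37[1] → 0x39007  P=1,RW=1,US=1,PS=0
  → PA=0x391E2  (2 entries read)
#6 VA=0x80BE3C (r,kernel):
  TLB hit vpn=0x80B → PA=0x33E3C

Entries read for #6: 0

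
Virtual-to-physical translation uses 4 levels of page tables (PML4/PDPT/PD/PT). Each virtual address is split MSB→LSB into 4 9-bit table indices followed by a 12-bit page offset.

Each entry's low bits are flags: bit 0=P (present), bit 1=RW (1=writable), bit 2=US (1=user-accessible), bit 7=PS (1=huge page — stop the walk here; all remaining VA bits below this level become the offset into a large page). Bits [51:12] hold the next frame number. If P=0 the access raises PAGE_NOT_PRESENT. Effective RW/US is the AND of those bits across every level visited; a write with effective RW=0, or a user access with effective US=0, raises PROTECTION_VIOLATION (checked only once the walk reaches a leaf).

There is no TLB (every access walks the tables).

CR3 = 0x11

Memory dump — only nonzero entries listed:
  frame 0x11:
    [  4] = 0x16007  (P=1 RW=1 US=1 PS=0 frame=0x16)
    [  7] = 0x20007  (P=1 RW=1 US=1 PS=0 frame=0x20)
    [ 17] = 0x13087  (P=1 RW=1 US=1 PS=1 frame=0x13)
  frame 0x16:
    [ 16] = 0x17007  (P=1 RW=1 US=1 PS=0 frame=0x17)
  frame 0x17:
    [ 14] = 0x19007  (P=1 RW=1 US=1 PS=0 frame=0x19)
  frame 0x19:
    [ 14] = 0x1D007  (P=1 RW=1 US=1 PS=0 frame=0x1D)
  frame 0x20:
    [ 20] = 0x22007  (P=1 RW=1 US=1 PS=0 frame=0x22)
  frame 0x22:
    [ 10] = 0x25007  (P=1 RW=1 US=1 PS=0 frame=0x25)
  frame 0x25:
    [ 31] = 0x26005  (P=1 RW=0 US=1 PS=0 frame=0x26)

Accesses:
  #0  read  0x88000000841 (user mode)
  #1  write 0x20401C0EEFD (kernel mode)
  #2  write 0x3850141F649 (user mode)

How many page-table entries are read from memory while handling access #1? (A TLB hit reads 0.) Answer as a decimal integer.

Per-access translation:
#0 VA=0x88000000841 (r,user):
  lvl0: tbl 0x11, slot 17 ⇒ 0x13087 (P1/RW1/US1/PS1)
  → PA=0x13841 (huge @L0)  (1 entries read)
#1 VA=0x20401C0EEFD (w,kernel):
  lvl0: tbl 0x11, slot 4 ⇒ 0x16007 (P1/RW1/US1/PS0)
  lvl1: tbl 0x16, slot 16 ⇒ 0x17007 (P1/RW1/US1/PS0)
  lvl2: tbl 0x17, slot 14 ⇒ 0x19007 (P1/RW1/US1/PS0)
  lvl3: tbl 0x19, slot 14 ⇒ 0x1D007 (P1/RW1/US1/PS0)
  → PA=0x1DEFD  (4 entries read)
#2 VA=0x3850141F649 (w,user):
  lvl0: tbl 0x11, slot 7 ⇒ 0x20007 (P1/RW1/US1/PS0)
  lvl1: tbl 0x20, slot 20 ⇒ 0x22007 (P1/RW1/US1/PS0)
  lvl2: tbl 0x22, slot 10 ⇒ 0x25007 (P1/RW1/US1/PS0)
  lvl3: tbl 0x25, slot 31 ⇒ 0x26005 (P1/RW0/US1/PS0)
  ✗ PROTECTION_VIOLATION  [4 reads]

Entries read for #1: 4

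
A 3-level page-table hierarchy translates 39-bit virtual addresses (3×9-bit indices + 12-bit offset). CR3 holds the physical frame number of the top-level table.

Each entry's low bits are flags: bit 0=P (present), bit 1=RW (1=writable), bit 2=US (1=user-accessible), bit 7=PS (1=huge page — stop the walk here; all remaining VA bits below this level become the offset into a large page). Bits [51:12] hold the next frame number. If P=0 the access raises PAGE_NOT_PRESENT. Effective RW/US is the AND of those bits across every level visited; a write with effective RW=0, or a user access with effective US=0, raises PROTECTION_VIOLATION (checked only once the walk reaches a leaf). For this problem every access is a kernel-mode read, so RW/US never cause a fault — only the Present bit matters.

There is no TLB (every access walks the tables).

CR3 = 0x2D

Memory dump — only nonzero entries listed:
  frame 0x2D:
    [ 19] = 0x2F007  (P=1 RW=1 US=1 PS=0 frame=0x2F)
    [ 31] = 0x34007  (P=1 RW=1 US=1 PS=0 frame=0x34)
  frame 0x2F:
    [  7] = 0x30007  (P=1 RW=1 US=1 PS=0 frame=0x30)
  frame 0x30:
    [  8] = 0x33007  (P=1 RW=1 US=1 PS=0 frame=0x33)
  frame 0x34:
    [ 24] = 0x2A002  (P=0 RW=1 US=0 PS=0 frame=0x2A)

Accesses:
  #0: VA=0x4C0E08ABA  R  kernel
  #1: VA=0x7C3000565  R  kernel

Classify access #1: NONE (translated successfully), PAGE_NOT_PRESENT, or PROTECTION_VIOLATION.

Trace:
#0 VA=0x4C0E08ABA (r,kernel):
  lvl0: tbl 0x2D, slot 19 ⇒ 0x2F007 (P1/RW1/US1/PS0)
  lvl1: tbl 0x2F, slot 7 ⇒ 0x30007 (P1/RW1/US1/PS0)
  lvl2: tbl 0x30, slot 8 ⇒ 0x33007 (P1/RW1/US1/PS0)
  → PA=0x33ABA  (3 entries read)
#1 VA=0x7C3000565 (r,kernel):
  lvl0: tbl 0x2D, slot 31 ⇒ 0x34007 (P1/RW1/US1/PS0)
  lvl1: tbl 0x34, slot 24 ⇒ 0x2A002 (P0/RW1/US0/PS0)
  ⇒ fault: PAGE_NOT_PRESENT  — 2 lookups

Access #1 fault: PAGE_NOT_PRESENT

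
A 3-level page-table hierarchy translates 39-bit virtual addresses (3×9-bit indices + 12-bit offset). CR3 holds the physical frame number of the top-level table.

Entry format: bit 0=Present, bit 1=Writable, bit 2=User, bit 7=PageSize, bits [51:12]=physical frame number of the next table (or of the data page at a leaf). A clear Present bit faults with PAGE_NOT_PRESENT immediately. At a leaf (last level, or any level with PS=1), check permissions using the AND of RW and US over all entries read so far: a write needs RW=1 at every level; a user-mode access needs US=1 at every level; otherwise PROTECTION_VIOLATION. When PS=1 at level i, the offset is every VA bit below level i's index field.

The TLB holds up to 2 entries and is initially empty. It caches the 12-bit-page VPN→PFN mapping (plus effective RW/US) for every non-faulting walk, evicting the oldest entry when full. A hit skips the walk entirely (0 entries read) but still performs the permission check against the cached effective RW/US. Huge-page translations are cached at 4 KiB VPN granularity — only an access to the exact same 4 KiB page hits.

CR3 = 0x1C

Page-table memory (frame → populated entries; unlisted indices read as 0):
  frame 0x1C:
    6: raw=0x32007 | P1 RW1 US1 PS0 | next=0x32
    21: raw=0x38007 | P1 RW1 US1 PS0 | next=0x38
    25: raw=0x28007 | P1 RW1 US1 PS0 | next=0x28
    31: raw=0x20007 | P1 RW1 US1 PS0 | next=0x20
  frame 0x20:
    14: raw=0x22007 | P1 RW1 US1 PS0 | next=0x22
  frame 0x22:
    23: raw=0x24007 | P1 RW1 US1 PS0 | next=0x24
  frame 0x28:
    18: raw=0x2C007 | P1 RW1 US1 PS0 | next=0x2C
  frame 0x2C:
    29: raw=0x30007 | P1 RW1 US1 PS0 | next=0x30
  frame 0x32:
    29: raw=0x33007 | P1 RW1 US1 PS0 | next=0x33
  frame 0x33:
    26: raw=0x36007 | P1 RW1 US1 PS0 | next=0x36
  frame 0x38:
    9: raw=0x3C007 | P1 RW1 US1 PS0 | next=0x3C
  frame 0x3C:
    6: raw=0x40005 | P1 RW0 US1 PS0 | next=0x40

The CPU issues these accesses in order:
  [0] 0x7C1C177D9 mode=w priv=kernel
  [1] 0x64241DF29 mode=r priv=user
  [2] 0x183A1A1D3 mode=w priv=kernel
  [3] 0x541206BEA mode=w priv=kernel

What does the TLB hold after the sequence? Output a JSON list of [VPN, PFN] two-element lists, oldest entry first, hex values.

Walk each access:
#0 VA=0x7C1C177D9 (w,kernel):
  L0: frame=0x1C idx=31 entry=0x20007 [P=1 RW=1 US=1 PS=0]
  L1: frame=0x20 idx=14 entry=0x22007 [P=1 RW=1 US=1 PS=0]
  L2: frame=0x22 idx=23 entry=0x24007 [P=1 RW=1 US=1 PS=0]
  ⇒ phys 0x247D9  [3 reads]
#1 VA=0x64241DF29 (r,user):
  L0: frame=0x1C idx=25 entry=0x28007 [P=1 RW=1 US=1 PS=0]
  L1: frame=0x28 idx=18 entry=0x2C007 [P=1 RW=1 US=1 PS=0]
  L2: frame=0x2C idx=29 entry=0x30007 [P=1 RW=1 US=1 PS=0]
  ⇒ phys 0x30F29  [3 reads]
#2 VA=0x183A1A1D3 (w,kernel):
  L0: frame=0x1C idx=6 entry=0x32007 [P=1 RW=1 US=1 PS=0]
  L1: frame=0x32 idx=29 entry=0x33007 [P=1 RW=1 US=1 PS=0]
  L2: frame=0x33 idx=26 entry=0x36007 [P=1 RW=1 US=1 PS=0]
  ⇒ phys 0x361D3  [3 reads]
#3 VA=0x541206BEA (w,kernel):
  L0: frame=0x1C idx=21 entry=0x38007 [P=1 RW=1 US=1 PS=0]
  L1: frame=0x38 idx=9 entry=0x3C007 [P=1 RW=1 US=1 PS=0]
  L2: frame=0x3C idx=6 entry=0x40005 [P=1 RW=0 US=1 PS=0]
  ⇒ fault: PROTECTION_VIOLATION  — 3 lookups

TLB: [["0x64241D", "0x30"], ["0x183A1A", "0x36"]]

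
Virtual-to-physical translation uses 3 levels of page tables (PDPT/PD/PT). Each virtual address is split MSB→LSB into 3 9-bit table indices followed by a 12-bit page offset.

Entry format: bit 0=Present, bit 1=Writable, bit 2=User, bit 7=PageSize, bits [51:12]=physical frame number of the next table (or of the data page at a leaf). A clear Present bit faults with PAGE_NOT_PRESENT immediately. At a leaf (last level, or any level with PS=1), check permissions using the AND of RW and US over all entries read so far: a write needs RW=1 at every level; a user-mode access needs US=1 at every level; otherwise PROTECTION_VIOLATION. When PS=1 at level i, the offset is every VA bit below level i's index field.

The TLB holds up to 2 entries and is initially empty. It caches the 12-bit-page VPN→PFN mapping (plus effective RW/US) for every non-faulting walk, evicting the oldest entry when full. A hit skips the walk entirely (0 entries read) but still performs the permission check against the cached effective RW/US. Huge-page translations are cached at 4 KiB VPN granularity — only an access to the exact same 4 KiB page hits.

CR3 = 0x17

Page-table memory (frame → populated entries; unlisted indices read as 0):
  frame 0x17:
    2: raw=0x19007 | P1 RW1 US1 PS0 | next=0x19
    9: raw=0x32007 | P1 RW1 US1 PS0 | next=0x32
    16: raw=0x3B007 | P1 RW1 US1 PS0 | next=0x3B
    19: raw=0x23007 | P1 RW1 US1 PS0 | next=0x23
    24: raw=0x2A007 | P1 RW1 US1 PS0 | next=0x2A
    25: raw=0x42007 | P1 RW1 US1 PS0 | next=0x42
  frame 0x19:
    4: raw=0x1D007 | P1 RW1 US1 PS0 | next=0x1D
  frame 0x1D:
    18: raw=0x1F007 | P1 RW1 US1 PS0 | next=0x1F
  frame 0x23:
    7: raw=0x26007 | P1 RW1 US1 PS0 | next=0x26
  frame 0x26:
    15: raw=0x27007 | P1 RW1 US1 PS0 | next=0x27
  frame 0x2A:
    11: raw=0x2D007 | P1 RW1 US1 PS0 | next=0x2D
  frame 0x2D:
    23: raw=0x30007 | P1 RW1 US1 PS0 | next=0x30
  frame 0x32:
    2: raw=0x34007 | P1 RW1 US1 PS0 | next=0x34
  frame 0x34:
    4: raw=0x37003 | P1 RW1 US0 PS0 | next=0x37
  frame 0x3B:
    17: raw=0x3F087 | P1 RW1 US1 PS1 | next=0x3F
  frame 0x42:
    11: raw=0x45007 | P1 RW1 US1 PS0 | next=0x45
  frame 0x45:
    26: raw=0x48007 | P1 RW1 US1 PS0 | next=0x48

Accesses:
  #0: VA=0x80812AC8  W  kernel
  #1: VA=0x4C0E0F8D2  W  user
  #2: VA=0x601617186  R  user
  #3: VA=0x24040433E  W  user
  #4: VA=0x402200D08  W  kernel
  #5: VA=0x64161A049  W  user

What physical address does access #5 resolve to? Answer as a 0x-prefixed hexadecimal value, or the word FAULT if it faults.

Per-access translation:
#0 VA=0x80812AC8 (w,kernel):
  L0 @0x17[2] → 0x19007  P=1,RW=1,US=1,PS=0
  L1 @0x19[4] → 0x1D007  P=1,RW=1,US=1,PS=0
  L2 @0x1D[18] → 0x1F007  P=1,RW=1,US=1,PS=0
  ⇒ phys 0x1FAC8  [3 reads]
#1 VA=0x4C0E0F8D2 (w,user):
  L0 @0x17[19] → 0x23007  P=1,RW=1,US=1,PS=0
  L1 @0x23[7] → 0x26007  P=1,RW=1,US=1,PS=0
  L2 @0x26[15] → 0x27007  P=1,RW=1,US=1,PS=0
  ⇒ phys 0x278D2  [3 reads]
#2 VA=0x601617186 (r,user):
  L0 @0x17[24] → 0x2A007  P=1,RW=1,US=1,PS=0
  L1 @0x2A[11] → 0x2D007  P=1,RW=1,US=1,PS=0
  L2 @0x2D[23] → 0x30007  P=1,RW=1,US=1,PS=0
  ⇒ phys 0x30186  [3 reads]
#3 VA=0x24040433E (w,user):
  L0 @0x17[9] → 0x32007  P=1,RW=1,US=1,PS=0
  L1 @0x32[2] → 0x34007  P=1,RW=1,US=1,PS=0
  L2 @0x34[4] → 0x37003  P=1,RW=1,US=0,PS=0
  ⇒ fault: PROTECTION_VIOLATION  — 3 lookups
#4 VA=0x402200D08 (w,kernel):
  L0 @0x17[16] → 0x3B007  P=1,RW=1,US=1,PS=0
  L1 @0x3B[17] → 0x3F087  P=1,RW=1,US=1,PS=1
  ⇒ phys 0x3FD08 (huge @L1)  [2 reads]
#5 VA=0x64161A049 (w,user):
  L0 @0x17[25] → 0x42007  P=1,RW=1,US=1,PS=0
  L1 @0x42[11] → 0x45007  P=1,RW=1,US=1,PS=0
  L2 @0x45[26] → 0x48007  P=1,RW=1,US=1,PS=0
  ⇒ phys 0x48049  [3 reads]

Access #5 PA: 0x48049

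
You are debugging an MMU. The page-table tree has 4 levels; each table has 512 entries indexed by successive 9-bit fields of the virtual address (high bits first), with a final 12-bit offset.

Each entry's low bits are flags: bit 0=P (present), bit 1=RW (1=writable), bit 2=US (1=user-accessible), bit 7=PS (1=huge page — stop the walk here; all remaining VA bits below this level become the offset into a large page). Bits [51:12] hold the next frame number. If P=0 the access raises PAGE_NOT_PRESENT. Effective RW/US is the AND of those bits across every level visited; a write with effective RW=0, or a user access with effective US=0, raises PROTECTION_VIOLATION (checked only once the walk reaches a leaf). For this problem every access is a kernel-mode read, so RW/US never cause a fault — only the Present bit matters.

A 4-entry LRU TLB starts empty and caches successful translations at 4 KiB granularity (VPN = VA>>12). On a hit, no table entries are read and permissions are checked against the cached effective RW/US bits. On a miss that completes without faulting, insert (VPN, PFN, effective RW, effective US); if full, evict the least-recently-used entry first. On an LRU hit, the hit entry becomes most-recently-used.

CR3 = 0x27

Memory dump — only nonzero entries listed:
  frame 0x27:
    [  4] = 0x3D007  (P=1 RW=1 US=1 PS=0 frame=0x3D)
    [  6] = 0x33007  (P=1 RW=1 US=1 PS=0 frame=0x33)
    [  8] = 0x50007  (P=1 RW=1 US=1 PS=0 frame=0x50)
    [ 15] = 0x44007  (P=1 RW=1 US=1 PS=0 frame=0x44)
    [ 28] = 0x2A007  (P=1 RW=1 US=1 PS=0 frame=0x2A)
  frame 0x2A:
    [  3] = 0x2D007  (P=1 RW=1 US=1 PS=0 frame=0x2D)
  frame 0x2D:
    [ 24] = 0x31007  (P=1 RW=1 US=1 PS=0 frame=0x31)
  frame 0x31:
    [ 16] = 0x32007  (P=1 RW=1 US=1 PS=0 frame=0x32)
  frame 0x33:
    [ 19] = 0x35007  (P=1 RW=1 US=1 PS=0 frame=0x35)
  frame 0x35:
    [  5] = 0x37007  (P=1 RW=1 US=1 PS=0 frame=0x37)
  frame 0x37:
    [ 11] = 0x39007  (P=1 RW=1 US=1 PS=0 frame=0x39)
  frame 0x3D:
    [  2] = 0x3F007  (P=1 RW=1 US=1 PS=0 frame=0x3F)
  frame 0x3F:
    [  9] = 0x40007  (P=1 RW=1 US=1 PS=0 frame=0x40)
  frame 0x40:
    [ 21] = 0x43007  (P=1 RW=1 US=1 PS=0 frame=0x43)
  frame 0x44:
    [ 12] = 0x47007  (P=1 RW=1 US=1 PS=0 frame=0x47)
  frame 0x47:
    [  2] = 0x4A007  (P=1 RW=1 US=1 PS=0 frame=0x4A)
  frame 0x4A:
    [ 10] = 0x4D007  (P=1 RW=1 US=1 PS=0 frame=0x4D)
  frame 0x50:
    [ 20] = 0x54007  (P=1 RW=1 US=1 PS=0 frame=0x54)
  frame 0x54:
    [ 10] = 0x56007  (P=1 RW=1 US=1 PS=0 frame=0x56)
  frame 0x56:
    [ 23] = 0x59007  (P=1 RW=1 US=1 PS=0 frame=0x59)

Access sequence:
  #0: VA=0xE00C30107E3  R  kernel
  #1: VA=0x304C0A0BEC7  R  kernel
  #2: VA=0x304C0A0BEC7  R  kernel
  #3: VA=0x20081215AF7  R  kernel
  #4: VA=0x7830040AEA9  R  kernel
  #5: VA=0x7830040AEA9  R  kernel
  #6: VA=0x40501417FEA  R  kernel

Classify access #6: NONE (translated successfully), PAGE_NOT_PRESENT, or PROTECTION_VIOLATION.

Per-access translation:
#0 VA=0xE00C30107E3 (r,kernel):
  [0] read 0x27 idx=28: raw=0x2A007 flags P=1 W=1 U=1 S=0
  [1] read 0x2A idx=3: raw=0x2D007 flags P=1 W=1 U=1 S=0
  [2] read 0x2D idx=24: raw=0x31007 flags P=1 W=1 U=1 S=0
  [3] read 0x31 idx=16: raw=0x32007 flags P=1 W=1 U=1 S=0
  ✓ 0x327E3  — 4 lookups
#1 VA=0x304C0A0BEC7 (r,kernel):
  [0] read 0x27 idx=6: raw=0x33007 flags P=1 W=1 U=1 S=0
  [1] read 0x33 idx=19: raw=0x35007 flags P=1 W=1 U=1 S=0
  [2] read 0x35 idx=5: raw=0x37007 flags P=1 W=1 U=1 S=0
  [3] read 0x37 idx=11: raw=0x39007 flags P=1 W=1 U=1 S=0
  ✓ 0x39EC7  — 4 lookups
#2 VA=0x304C0A0BEC7 (r,kernel):
  TLB hit vpn=0x304C0A0B → PA=0x39EC7
#3 VA=0x20081215AF7 (r,kernel):
  [0] read 0x27 idx=4: raw=0x3D007 flags P=1 W=1 U=1 S=0
  [1] read 0x3D idx=2: raw=0x3F007 flags P=1 W=1 U=1 S=0
  [2] read 0x3F idx=9: raw=0x40007 flags P=1 W=1 U=1 S=0
  [3] read 0x40 idx=21: raw=0x43007 flags P=1 W=1 U=1 S=0
  ✓ 0x43AF7  — 4 lookups
#4 VA=0x7830040AEA9 (r,kernel):
  [0] read 0x27 idx=15: raw=0x44007 flags P=1 W=1 U=1 S=0
  [1] read 0x44 idx=12: raw=0x47007 flags P=1 W=1 U=1 S=0
  [2] read 0x47 idx=2: raw=0x4A007 flags P=1 W=1 U=1 S=0
  [3] read 0x4A idx=10: raw=0x4D007 flags P=1 W=1 U=1 S=0
  ✓ 0x4DEA9  — 4 lookups
#5 VA=0x7830040AEA9 (r,kernel):
  TLB hit vpn=0x7830040A → PA=0x4DEA9
#6 VA=0x40501417FEA (r,kernel):
  [0] read 0x27 idx=8: raw=0x50007 flags P=1 W=1 U=1 S=0
  [1] read 0x50 idx=20: raw=0x54007 flags P=1 W=1 U=1 S=0
  [2] read 0x54 idx=10: raw=0x56007 flags P=1 W=1 U=1 S=0
  [3] read 0x56 idx=23: raw=0x59007 flags P=1 W=1 U=1 S=0
  ✓ 0x59FEA  — 4 lookups

Access #6 fault: NONE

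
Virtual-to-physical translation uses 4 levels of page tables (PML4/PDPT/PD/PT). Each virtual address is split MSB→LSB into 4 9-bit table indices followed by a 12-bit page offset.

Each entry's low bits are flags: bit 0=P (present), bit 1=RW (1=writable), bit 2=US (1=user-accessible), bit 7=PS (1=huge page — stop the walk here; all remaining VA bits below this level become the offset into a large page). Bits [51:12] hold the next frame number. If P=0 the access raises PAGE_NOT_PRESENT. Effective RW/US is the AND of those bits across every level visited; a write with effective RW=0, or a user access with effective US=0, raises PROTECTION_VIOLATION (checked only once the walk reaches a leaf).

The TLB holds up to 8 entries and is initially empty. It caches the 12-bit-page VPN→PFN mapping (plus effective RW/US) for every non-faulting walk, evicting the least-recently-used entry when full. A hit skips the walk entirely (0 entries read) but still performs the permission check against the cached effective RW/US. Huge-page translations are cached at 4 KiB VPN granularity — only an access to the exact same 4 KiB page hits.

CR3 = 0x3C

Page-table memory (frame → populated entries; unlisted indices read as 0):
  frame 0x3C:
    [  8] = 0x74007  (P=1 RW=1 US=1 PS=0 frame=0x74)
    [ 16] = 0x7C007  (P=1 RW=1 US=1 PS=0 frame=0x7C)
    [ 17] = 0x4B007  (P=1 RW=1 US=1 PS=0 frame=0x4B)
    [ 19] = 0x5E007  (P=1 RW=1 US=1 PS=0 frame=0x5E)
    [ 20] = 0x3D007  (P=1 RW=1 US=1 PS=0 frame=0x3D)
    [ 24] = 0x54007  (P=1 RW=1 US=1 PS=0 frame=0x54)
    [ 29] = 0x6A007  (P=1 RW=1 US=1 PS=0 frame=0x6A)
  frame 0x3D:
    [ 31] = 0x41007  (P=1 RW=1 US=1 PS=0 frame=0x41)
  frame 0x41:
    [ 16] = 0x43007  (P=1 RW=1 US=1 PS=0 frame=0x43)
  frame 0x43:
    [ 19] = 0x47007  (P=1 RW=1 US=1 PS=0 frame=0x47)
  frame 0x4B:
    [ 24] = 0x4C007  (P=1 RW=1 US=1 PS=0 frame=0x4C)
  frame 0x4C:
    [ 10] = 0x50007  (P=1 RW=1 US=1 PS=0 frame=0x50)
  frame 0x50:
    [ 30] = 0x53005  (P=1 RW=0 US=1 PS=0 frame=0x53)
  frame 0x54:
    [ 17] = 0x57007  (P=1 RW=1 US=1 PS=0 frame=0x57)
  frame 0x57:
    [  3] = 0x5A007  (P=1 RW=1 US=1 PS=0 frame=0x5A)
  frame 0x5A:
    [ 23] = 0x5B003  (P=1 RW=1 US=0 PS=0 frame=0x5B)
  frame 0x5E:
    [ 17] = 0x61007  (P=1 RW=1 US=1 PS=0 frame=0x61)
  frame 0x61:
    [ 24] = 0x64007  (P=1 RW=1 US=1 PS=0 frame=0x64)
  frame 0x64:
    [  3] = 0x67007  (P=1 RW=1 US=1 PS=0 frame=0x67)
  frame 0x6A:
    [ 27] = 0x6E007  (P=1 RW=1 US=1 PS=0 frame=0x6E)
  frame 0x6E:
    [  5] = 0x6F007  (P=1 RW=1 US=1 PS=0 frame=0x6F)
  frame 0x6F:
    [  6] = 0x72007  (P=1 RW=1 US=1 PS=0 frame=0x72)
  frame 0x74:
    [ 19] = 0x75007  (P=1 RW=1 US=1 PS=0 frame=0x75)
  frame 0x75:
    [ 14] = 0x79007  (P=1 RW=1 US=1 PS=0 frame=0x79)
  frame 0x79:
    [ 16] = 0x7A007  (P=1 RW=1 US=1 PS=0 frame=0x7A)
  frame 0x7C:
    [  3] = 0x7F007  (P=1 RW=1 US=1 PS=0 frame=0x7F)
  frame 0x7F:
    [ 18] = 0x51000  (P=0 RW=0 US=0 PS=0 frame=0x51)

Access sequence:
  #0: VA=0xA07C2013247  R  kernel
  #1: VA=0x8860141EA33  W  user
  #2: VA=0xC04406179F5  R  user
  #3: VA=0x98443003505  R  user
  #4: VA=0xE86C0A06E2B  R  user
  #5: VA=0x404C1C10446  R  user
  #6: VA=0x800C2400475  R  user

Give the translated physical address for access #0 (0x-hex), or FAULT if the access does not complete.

Walk each access:
#0 VA=0xA07C2013247 (r,kernel):
  lvl0: tbl 0x3C, slot 20 ⇒ 0x3D007 (P1/RW1/US1/PS0)
  lvl1: tbl 0x3D, slot 31 ⇒ 0x41007 (P1/RW1/US1/PS0)
  lvl2: tbl 0x41, slot 16 ⇒ 0x43007 (P1/RW1/US1/PS0)
  lvl3: tbl 0x43, slot 19 ⇒ 0x47007 (P1/RW1/US1/PS0)
  ✓ 0x47247  — 4 lookups
#1 VA=0x8860141EA33 (w,user):
  lvl0: tbl 0x3C, slot 17 ⇒ 0x4B007 (P1/RW1/US1/PS0)
  lvl1: tbl 0x4B, slot 24 ⇒ 0x4C007 (P1/RW1/US1/PS0)
  lvl2: tbl 0x4C, slot 10 ⇒ 0x50007 (P1/RW1/US1/PS0)
  lvl3: tbl 0x50, slot 30 ⇒ 0x53005 (P1/RW0/US1/PS0)
  → PROTECTION_VIOLATION  (4 entries read)
#2 VA=0xC04406179F5 (r,user):
  lvl0: tbl 0x3C, slot 24 ⇒ 0x54007 (P1/RW1/US1/PS0)
  lvl1: tbl 0x54, slot 17 ⇒ 0x57007 (P1/RW1/US1/PS0)
  lvl2: tbl 0x57, slot 3 ⇒ 0x5A007 (P1/RW1/US1/PS0)
  lvl3: tbl 0x5A, slot 23 ⇒ 0x5B003 (P1/RW1/US0/PS0)
  → PROTECTION_VIOLATION  (4 entries read)
#3 VA=0x98443003505 (r,user):
  lvl0: tbl 0x3C, slot 19 ⇒ 0x5E007 (P1/RW1/US1/PS0)
  lvl1: tbl 0x5E, slot 17 ⇒ 0x61007 (P1/RW1/US1/PS0)
  lvl2: tbl 0x61, slot 24 ⇒ 0x64007 (P1/RW1/US1/PS0)
  lvl3: tbl 0x64, slot 3 ⇒ 0x67007 (P1/RW1/US1/PS0)
  ✓ 0x67505  — 4 lookups
#4 VA=0xE86C0A06E2B (r,user):
  lvl0: tbl 0x3C, slot 29 ⇒ 0x6A007 (P1/RW1/US1/PS0)
  lvl1: tbl 0x6A, slot 27 ⇒ 0x6E007 (P1/RW1/US1/PS0)
  lvl2: tbl 0x6E, slot 5 ⇒ 0x6F007 (P1/RW1/US1/PS0)
  lvl3: tbl 0x6F, slot 6 ⇒ 0x72007 (P1/RW1/US1/PS0)
  ✓ 0x72E2B  — 4 lookups
#5 VA=0x404C1C10446 (r,user):
  lvl0: tbl 0x3C, slot 8 ⇒ 0x74007 (P1/RW1/US1/PS0)
  lvl1: tbl 0x74, slot 19 ⇒ 0x75007 (P1/RW1/US1/PS0)
  lvl2: tbl 0x75, slot 14 ⇒ 0x79007 (P1/RW1/US1/PS0)
  lvl3: tbl 0x79, slot 16 ⇒ 0x7A007 (P1/RW1/US1/PS0)
  ✓ 0x7A446  — 4 lookups
#6 VA=0x800C2400475 (r,user):
  lvl0: tbl 0x3C, slot 16 ⇒ 0x7C007 (P1/RW1/US1/PS0)
  lvl1: tbl 0x7C, slot 3 ⇒ 0x7F007 (P1/RW1/US1/PS0)
  lvl2: tbl 0x7F, slot 18 ⇒ 0x51000 (P0/RW0/US0/PS0)
  → PAGE_NOT_PRESENT  (3 entries read)

Access #0 PA: 0x47247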